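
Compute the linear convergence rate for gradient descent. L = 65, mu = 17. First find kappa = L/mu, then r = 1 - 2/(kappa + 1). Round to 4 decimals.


Step 1: Compute the condition number.
kappa = L/mu = 65/17 = 3.8235
Step 2: Compute the convergence rate.
r = 1 - 2/(kappa + 1) = 1 - 2*mu/(L + mu) = (L - mu)/(L + mu) = 48/82 = 0.5854


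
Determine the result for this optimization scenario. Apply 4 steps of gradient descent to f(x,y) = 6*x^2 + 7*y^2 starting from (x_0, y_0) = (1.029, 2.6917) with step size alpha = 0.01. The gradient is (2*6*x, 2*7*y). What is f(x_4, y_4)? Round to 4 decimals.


Gradient descent on f(x,y) = 6*x^2 + 7*y^2.
Starting point: (1.029, 2.6917), alpha = 0.01
Step 1: grad_x = 2*6*1.029 = 12.348, grad_y = 2*7*2.6917 = 37.6838
  x_1 = 1.029 - 0.01*12.348 = 0.9055
  y_1 = 2.6917 - 0.01*37.6838 = 2.3149
Step 2: grad_x = 2*6*0.9055 = 10.8662, grad_y = 2*7*2.3149 = 32.4081
  x_2 = 0.9055 - 0.01*10.8662 = 0.7969
  y_2 = 2.3149 - 0.01*32.4081 = 1.9908
Step 3: grad_x = 2*6*0.7969 = 9.5623, grad_y = 2*7*1.9908 = 27.8709
  x_3 = 0.7969 - 0.01*9.5623 = 0.7012
  y_3 = 1.9908 - 0.01*27.8709 = 1.7121
Step 4: grad_x = 2*6*0.7012 = 8.4148, grad_y = 2*7*1.7121 = 23.969
  x_4 = 0.7012 - 0.01*8.4148 = 0.6171
  y_4 = 1.7121 - 0.01*23.969 = 1.4724
f(0.6171, 1.4724) = 6*0.6171^2 + 7*1.4724^2 = 17.4601


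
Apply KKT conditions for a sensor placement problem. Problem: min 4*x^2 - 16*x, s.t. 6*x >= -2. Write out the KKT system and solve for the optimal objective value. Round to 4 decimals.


Step 1: Try lambda = 0 (constraint inactive).
Stationarity: 2*4*x - 16 = 0
x* = 16/(2*4) = 2.0
Check constraint: 6*2.0 = 12.0 >= -2 -- satisfied.
Step 2: Compute optimal value.
f(x*) = 4*2.0^2 - 16*2.0 = -16.0


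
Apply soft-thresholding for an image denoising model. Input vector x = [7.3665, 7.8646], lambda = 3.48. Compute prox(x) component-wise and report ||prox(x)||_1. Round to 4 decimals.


Soft-thresholding with lambda = 3.48:
prox(7.3665) = sign(7.3665)*max(|7.3665| - 3.48, 0) = 3.8865
prox(7.8646) = sign(7.8646)*max(|7.8646| - 3.48, 0) = 4.3846
prox(x) = [3.8865, 4.3846]
||prox(x)||_1 = 3.8865 + 4.3846 = 8.2711


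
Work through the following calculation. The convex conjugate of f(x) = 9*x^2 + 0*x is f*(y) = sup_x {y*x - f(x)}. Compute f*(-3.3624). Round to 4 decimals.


f*(y) = sup_x {y*x - a*x^2 - b*x} = sup_x {(y-b)*x - a*x^2}
FOC: (y - b) - 2a*x = 0 => x* = (y - b)/(2a)
x* = (-3.3624 - 0)/(2*9) = -0.1868
f*(-3.3624) = (y-b)^2/(4a) = (-3.3624 - 0)^2/(4*9)
= 11.3057/36 = 0.314


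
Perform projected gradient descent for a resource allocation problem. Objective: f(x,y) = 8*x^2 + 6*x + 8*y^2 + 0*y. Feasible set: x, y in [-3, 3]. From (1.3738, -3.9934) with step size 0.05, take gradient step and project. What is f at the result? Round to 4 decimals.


Step 1: Compute gradient at (1.3738, -3.9934).
grad_x = 2*8*1.3738 + 6 = 27.9808
grad_y = 2*8*-3.9934 + 0 = -63.8944
Step 2: Gradient step.
x_raw = 1.3738 - 0.05*27.9808 = -0.0252
y_raw = -3.9934 - 0.05*-63.8944 = -0.7987
Step 3: Project onto [-3, 3].
x_proj = clip(-0.0252) = -0.0252
y_proj = clip(-0.7987) = -0.7987
Step 4: Evaluate f.
f(-0.0252, -0.7987) = 4.9568


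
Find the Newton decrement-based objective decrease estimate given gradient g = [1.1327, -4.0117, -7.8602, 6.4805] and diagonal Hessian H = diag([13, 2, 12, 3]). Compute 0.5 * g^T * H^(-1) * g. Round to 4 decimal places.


Step 1: H is diagonal, so H^(-1) * g = [0.0871, -2.0059, -0.655, 2.1602].
Step 2: g^T H^(-1) g = sum_i g_i^2 / H_ii
  = (1.1327)^2/13 + (-4.0117)^2/2 + (-7.8602)^2/12 + (6.4805)^2/3
  = 0.0987 + 8.0469 + 5.1486 + 13.999 = 27.2931
Step 3: Objective decrease = 0.5 * g^T H^(-1) g = 13.6465


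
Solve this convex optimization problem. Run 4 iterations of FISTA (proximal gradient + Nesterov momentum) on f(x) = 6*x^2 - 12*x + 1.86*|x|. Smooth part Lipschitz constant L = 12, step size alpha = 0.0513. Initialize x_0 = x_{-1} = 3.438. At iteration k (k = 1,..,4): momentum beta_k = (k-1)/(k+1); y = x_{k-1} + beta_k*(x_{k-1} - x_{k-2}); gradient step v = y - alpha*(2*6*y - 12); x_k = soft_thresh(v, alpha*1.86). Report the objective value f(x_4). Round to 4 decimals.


FISTA on f(x) = 6*x^2 - 12*x + 1.86*|x|
L = 12, alpha = 0.0513
Iteration 1: beta = 0.0, y = 3.438 + 0.0*(3.438 - 3.438) = 3.438
  grad(y) = 29.256, v = y - alpha*grad = 1.9372
  prox(v) = soft_thresh(1.9372, 0.0954) = 1.8417
Iteration 2: beta = 0.3333, y = 1.8417 + 0.3333*(1.8417 - 3.438) = 1.3097
  grad(y) = 3.716, v = y - alpha*grad = 1.119
  prox(v) = soft_thresh(1.119, 0.0954) = 1.0236
Iteration 3: beta = 0.5, y = 1.0236 + 0.5*(1.0236 - 1.8417) = 0.6146
  grad(y) = -4.6254, v = y - alpha*grad = 0.8518
  prox(v) = soft_thresh(0.8518, 0.0954) = 0.7564
Iteration 4: beta = 0.6, y = 0.7564 + 0.6*(0.7564 - 1.0236) = 0.5961
  grad(y) = -4.8469, v = y - alpha*grad = 0.8447
  prox(v) = soft_thresh(0.8447, 0.0954) = 0.7493
f(x_4) = 6*0.7493^2 - 12*0.7493 + 1.86*|0.7493| = -4.2292


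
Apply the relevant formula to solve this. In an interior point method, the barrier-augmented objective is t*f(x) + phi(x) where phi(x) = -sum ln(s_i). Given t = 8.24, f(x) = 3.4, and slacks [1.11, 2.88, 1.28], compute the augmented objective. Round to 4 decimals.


Step 1: Compute log-barrier.
ln values: [0.1044, 1.0578, 0.2469]
phi = -(0.1044 + 1.0578 + 0.2469) = -1.409
Step 2: Compute augmented objective.
t*f(x) = 8.24*3.4 = 28.016
Total = 28.016 - 1.409 = 26.607


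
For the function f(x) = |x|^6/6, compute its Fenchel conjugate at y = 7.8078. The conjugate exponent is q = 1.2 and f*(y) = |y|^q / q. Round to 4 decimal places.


The conjugate exponent q satisfies 1/p + 1/q = 1.
p = 6, so q = 6/(6 - 1) = 1.2
|y|^q = 7.8078^1.2 = 11.777
f*(7.8078) = 11.777 / 1.2 = 9.8142


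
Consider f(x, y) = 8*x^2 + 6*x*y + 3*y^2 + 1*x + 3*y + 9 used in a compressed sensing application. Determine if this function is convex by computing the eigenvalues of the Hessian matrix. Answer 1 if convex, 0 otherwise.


The Hessian of f(x,y) = 8*x^2 + 6*x*y + 3*y^2 + 1*x + 3*y + 9 is:
H = [[16, 6], [6, 6]]
Trace = 16 + 6 = 22
Determinant = 16*6 - (6)^2 = 60
Discriminant = (22)^2 - 4*60 = 244.0
Eigenvalues: lambda_1 = 3.1898, lambda_2 = 18.8102
The function is convex.

1


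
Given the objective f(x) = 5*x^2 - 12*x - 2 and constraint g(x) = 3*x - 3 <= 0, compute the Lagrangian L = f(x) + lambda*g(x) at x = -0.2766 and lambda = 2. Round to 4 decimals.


Step 1: Evaluate f(x).
f(-0.2766) = 5*(-0.2766)^2 - 12*(-0.2766) - 2 = 1.7017
Step 2: Evaluate g(x).
g(-0.2766) = 3*-0.2766 - 3 = -3.8298
Step 3: Compute Lagrangian.
L = 1.7017 + 2*-3.8298 = -5.9579


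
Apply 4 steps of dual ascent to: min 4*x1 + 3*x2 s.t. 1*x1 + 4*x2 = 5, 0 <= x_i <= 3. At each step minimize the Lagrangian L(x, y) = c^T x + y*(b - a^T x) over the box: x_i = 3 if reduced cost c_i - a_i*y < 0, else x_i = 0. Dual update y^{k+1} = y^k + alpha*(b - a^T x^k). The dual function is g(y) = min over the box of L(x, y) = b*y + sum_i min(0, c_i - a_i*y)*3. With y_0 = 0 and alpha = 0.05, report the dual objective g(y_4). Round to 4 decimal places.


Dual ascent for LP: min 4*x1 + 3*x2, 1*x1 + 4*x2 = 5, 0 <= x_i <= 3
Step 1: y^k = 0.0, reduced costs: (4.0, 3.0)
  x^k = (0.0, 0.0), subgradient = b - a^T x = 5.0
  y^{k+1} = 0.0 + 0.05*5.0 = 0.25
Step 2: y^k = 0.25, reduced costs: (3.75, 2.0)
  x^k = (0.0, 0.0), subgradient = b - a^T x = 5.0
  y^{k+1} = 0.25 + 0.05*5.0 = 0.5
Step 3: y^k = 0.5, reduced costs: (3.5, 1.0)
  x^k = (0.0, 0.0), subgradient = b - a^T x = 5.0
  y^{k+1} = 0.5 + 0.05*5.0 = 0.75
Step 4: y^k = 0.75, reduced costs: (3.25, 0.0)
  x^k = (0.0, 0.0), subgradient = b - a^T x = 5.0
  y^{k+1} = 0.75 + 0.05*5.0 = 1.0
Dual objective at y_4 = 1.0: reduced costs (3.0, -1.0), box minimizer x = (0.0, 3.0)
g(y_4) = b*y + (c1 - a1*y)*x1 + (c2 - a2*y)*x2 = 5*1.0 + 3.0*0.0 + (-1.0)*3.0 = 5.0 + 0.0 - 3.0 = 2.0


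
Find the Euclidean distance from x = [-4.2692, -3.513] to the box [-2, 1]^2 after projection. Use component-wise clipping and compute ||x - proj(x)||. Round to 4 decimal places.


Project each component onto [-2, 1].
clip(-4.2692) = -2.0, clip(-3.513) = -2.0
Projection = [-2.0, -2.0]
Squared diffs: [5.1493, 2.2892]
Distance = sqrt(7.4385) = 2.7273


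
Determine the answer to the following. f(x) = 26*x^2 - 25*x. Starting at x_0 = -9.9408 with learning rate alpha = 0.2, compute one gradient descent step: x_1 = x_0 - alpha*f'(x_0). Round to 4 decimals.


We compute the gradient at x_0 and apply the update.
f'(x) = 52*x - 25
f'(-9.9408) = 52*-9.9408 - 25 = -541.9216
x_1 = -9.9408 - 0.2*-541.9216 = 98.4435


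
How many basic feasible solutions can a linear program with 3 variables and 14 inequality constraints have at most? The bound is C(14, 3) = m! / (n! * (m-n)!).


Each vertex corresponds to some choice of n active constraints out of m, so the number of vertices is at most C(m, n) = m! / (n!(m-n)!).
m = 14, n = 3
Numerator: 14 * 13 * 12
Denominator: 3! = 6
C(14, 3) = 364


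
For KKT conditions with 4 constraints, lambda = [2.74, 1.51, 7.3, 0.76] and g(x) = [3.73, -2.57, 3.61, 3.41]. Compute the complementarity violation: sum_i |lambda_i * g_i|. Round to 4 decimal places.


KKT complementary slackness check:
lambda_1 * g_1 = 2.74 * 3.73 = 10.2202
lambda_2 * g_2 = 1.51 * -2.57 = -3.8807
lambda_3 * g_3 = 7.3 * 3.61 = 26.353
lambda_4 * g_4 = 0.76 * 3.41 = 2.5916
Total violation = 10.2202 + 3.8807 + 26.353 + 2.5916 = 43.0455


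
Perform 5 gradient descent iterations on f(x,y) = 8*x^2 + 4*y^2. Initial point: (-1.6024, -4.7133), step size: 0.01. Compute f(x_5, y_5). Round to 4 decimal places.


Gradient descent on f(x,y) = 8*x^2 + 4*y^2.
Starting point: (-1.6024, -4.7133), alpha = 0.01
Step 1: grad_x = 2*8*-1.6024 = -25.6384, grad_y = 2*4*-4.7133 = -37.7064
  x_1 = -1.6024 - 0.01*-25.6384 = -1.346
  y_1 = -4.7133 - 0.01*-37.7064 = -4.3362
Step 2: grad_x = 2*8*-1.346 = -21.5363, grad_y = 2*4*-4.3362 = -34.6899
  x_2 = -1.346 - 0.01*-21.5363 = -1.1307
  y_2 = -4.3362 - 0.01*-34.6899 = -3.9893
Step 3: grad_x = 2*8*-1.1307 = -18.0905, grad_y = 2*4*-3.9893 = -31.9147
  x_3 = -1.1307 - 0.01*-18.0905 = -0.9497
  y_3 = -3.9893 - 0.01*-31.9147 = -3.6702
Step 4: grad_x = 2*8*-0.9497 = -15.196, grad_y = 2*4*-3.6702 = -29.3615
  x_4 = -0.9497 - 0.01*-15.196 = -0.7978
  y_4 = -3.6702 - 0.01*-29.3615 = -3.3766
Step 5: grad_x = 2*8*-0.7978 = -12.7646, grad_y = 2*4*-3.3766 = -27.0126
  x_5 = -0.7978 - 0.01*-12.7646 = -0.6701
  y_5 = -3.3766 - 0.01*-27.0126 = -3.1064
f(-0.6701, -3.1064) = 8*(-0.6701)^2 + 4*(-3.1064)^2 = 42.1928


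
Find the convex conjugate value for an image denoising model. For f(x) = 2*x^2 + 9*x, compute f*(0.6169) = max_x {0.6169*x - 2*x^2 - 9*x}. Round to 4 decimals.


f*(y) = sup_x {y*x - a*x^2 - b*x} = sup_x {(y-b)*x - a*x^2}
FOC: (y - b) - 2a*x = 0 => x* = (y - b)/(2a)
x* = (0.6169 - 9)/(2*2) = -2.0958
f*(0.6169) = (y-b)^2/(4a) = (0.6169 - 9)^2/(4*2)
= 70.2764/8 = 8.7845


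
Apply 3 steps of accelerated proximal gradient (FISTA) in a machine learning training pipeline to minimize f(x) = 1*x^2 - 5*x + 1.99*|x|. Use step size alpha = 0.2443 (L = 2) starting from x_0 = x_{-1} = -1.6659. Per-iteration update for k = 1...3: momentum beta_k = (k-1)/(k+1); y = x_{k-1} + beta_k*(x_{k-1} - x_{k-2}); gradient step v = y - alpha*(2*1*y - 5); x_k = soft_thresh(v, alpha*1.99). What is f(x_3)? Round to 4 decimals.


FISTA on f(x) = 1*x^2 - 5*x + 1.99*|x|
L = 2, alpha = 0.2443
Iteration 1: beta = 0.0, y = -1.6659 + 0.0*(-1.6659 + 1.6659) = -1.6659
  grad(y) = -8.3318, v = y - alpha*grad = 0.3696
  prox(v) = soft_thresh(0.3696, 0.4862) = 0.0
Iteration 2: beta = 0.3333, y = 0.0 + 0.3333*(0.0 + 1.6659) = 0.5553
  grad(y) = -3.8894, v = y - alpha*grad = 1.5055
  prox(v) = soft_thresh(1.5055, 0.4862) = 1.0193
Iteration 3: beta = 0.5, y = 1.0193 + 0.5*(1.0193 - 0.0) = 1.529
  grad(y) = -1.942, v = y - alpha*grad = 2.0034
  prox(v) = soft_thresh(2.0034, 0.4862) = 1.5173
f(x_3) = 1*1.5173^2 - 5*1.5173 + 1.99*|1.5173| = -2.2649


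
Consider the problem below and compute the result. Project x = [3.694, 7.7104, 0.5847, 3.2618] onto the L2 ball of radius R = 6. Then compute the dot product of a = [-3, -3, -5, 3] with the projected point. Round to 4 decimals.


Step 1: Compute ||x|| (intermediates to 6 decimals).
||x|| = sqrt(3.694^2 + 7.7104^2 + 0.5847^2 + 3.2618^2) = 9.169358
Step 2: Project.
Since ||x|| > R, scale = R/||x|| = 6/9.169358 = 0.654353, proj(x) = scale * x
proj(x) = [2.41718, 5.045323, 0.3826, 2.134369]
Step 3: Dot product.
a^T * proj(x) = -3*2.41718 - 3*5.045323 - 5*0.3826 + 3*2.134369 = -17.8974


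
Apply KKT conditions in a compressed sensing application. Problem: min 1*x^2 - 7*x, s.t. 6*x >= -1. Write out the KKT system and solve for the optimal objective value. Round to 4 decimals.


Step 1: Try lambda = 0 (constraint inactive).
Stationarity: 2*1*x - 7 = 0
x* = 7/(2*1) = 3.5
Check constraint: 6*3.5 = 21.0 >= -1 -- satisfied.
Step 2: Compute optimal value.
f(x*) = 1*3.5^2 - 7*3.5 = -12.25


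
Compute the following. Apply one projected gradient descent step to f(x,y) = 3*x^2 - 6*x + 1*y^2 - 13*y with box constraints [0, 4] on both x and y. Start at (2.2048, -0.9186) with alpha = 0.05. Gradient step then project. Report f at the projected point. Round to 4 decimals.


Step 1: Compute gradient at (2.2048, -0.9186).
grad_x = 2*3*2.2048 - 6 = 7.2288
grad_y = 2*1*-0.9186 - 13 = -14.8372
Step 2: Gradient step.
x_raw = 2.2048 - 0.05*7.2288 = 1.8434
y_raw = -0.9186 - 0.05*-14.8372 = -0.1767
Step 3: Project onto [0, 4].
x_proj = clip(1.8434) = 1.8434
y_proj = clip(-0.1767) = 0.0
Step 4: Evaluate f.
f(1.8434, 0.0) = -0.8662


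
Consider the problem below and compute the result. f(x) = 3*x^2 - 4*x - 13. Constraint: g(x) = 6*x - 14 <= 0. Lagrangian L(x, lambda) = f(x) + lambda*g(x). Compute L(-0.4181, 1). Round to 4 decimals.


Step 1: Evaluate f(x).
f(-0.4181) = 3*(-0.4181)^2 - 4*(-0.4181) - 13 = -10.8032
Step 2: Evaluate g(x).
g(-0.4181) = 6*-0.4181 - 14 = -16.5086
Step 3: Compute Lagrangian.
L = -10.8032 + 1*-16.5086 = -27.3118


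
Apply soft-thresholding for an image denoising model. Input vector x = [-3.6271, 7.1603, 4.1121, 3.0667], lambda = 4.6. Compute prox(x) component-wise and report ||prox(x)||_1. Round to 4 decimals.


Soft-thresholding with lambda = 4.6:
prox(-3.6271) = sign(-3.6271)*max(|-3.6271| - 4.6, 0) = 0.0
prox(7.1603) = sign(7.1603)*max(|7.1603| - 4.6, 0) = 2.5603
prox(4.1121) = sign(4.1121)*max(|4.1121| - 4.6, 0) = 0.0
prox(3.0667) = sign(3.0667)*max(|3.0667| - 4.6, 0) = 0.0
prox(x) = [0.0, 2.5603, 0.0, 0.0]
||prox(x)||_1 = 0.0 + 2.5603 + 0.0 + 0.0 = 2.5603


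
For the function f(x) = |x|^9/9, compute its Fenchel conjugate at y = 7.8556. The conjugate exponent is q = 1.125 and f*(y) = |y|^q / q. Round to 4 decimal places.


The conjugate exponent q satisfies 1/p + 1/q = 1.
p = 9, so q = 9/(9 - 1) = 1.125
|y|^q = 7.8556^1.125 = 10.1643
f*(7.8556) = 10.1643 / 1.125 = 9.0349


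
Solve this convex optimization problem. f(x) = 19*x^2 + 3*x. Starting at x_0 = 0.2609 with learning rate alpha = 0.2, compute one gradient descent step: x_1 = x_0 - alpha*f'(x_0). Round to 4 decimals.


We compute the gradient at x_0 and apply the update.
f'(x) = 38*x + 3
f'(0.2609) = 38*0.2609 + 3 = 12.9142
x_1 = 0.2609 - 0.2*12.9142 = -2.3219


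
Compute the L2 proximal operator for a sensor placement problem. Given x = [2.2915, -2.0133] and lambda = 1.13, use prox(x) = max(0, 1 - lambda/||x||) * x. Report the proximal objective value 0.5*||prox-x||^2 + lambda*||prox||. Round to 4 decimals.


Step 1: Compute ||x||.
||x|| = 3.0503
Step 2: Compute scaling factor.
scale = max(0, 1 - 1.13/3.0503) = 0.6295
Step 3: prox(x) = [1.4426, -1.2675]
||prox(x)|| = 1.9203
Step 4: Proximal objective.
0.5*||prox-x||^2 = 0.6385
lambda*||prox|| = 2.1699
Total = 2.8084


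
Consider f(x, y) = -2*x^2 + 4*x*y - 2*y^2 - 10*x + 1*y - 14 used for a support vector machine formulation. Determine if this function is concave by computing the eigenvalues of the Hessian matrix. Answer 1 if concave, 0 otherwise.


The Hessian of f(x,y) = -2*x^2 + 4*x*y - 2*y^2 - 10*x + 1*y - 14 is:
H = [[-4, 4], [4, -4]]
Trace = -4 - 4 = -8
Determinant = -4*-4 - (4)^2 = 0
Discriminant = (-8)^2 - 4*0 = 64.0
Eigenvalues: lambda_1 = -8.0, lambda_2 = 0.0
The function is concave.

1


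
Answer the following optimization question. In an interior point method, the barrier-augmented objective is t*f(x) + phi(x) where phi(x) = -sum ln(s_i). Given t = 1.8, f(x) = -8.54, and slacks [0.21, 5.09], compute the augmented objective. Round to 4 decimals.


Step 1: Compute log-barrier.
ln values: [-1.5606, 1.6273]
phi = -(-1.5606 + 1.6273) = -0.0666
Step 2: Compute augmented objective.
t*f(x) = 1.8*-8.54 = -15.372
Total = -15.372 - 0.0666 = -15.4386


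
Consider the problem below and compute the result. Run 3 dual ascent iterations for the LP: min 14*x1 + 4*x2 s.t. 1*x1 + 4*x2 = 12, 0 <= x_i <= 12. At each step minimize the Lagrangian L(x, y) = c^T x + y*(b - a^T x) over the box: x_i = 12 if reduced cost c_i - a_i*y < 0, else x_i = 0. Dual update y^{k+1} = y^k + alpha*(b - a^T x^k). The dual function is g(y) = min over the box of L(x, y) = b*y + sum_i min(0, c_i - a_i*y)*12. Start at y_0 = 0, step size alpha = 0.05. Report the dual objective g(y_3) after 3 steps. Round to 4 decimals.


Dual ascent for LP: min 14*x1 + 4*x2, 1*x1 + 4*x2 = 12, 0 <= x_i <= 12
Step 1: y^k = 0.0, reduced costs: (14.0, 4.0)
  x^k = (0.0, 0.0), subgradient = b - a^T x = 12.0
  y^{k+1} = 0.0 + 0.05*12.0 = 0.6
Step 2: y^k = 0.6, reduced costs: (13.4, 1.6)
  x^k = (0.0, 0.0), subgradient = b - a^T x = 12.0
  y^{k+1} = 0.6 + 0.05*12.0 = 1.2
Step 3: y^k = 1.2, reduced costs: (12.8, -0.8)
  x^k = (0.0, 12.0), subgradient = b - a^T x = -36.0
  y^{k+1} = 1.2 + 0.05*-36.0 = -0.6
Dual objective at y_3 = -0.6: reduced costs (14.6, 6.4), box minimizer x = (0.0, 0.0)
g(y_3) = b*y + (c1 - a1*y)*x1 + (c2 - a2*y)*x2 = 12*(-0.6) + 14.6*0.0 + 6.4*0.0 = -7.2 + 0.0 + 0.0 = -7.2


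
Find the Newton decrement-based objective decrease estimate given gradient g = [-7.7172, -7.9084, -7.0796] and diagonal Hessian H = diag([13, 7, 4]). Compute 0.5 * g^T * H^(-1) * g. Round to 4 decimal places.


Step 1: H is diagonal, so H^(-1) * g = [-0.5936, -1.1298, -1.7699].
Step 2: g^T H^(-1) g = sum_i g_i^2 / H_ii
  = (-7.7172)^2/13 + (-7.9084)^2/7 + (-7.0796)^2/4
  = 4.5812 + 8.9347 + 12.5302 = 26.046
Step 3: Objective decrease = 0.5 * g^T H^(-1) g = 13.023


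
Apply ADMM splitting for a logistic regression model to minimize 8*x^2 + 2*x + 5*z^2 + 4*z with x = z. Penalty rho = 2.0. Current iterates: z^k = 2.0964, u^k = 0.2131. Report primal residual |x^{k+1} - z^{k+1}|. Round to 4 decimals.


ADMM iteration with rho = 2.0, z^k = 2.0964, u^k = 0.2131
Step 1: x-update.
Minimize 8*x^2 + 2*x + (2.0/2)*(x - 2.0964 + 0.2131)^2
FOC: (2*8 + 2.0)*x = -2 + 2.0*(2.0964 - 0.2131)
x^{k+1} = 0.0981
Step 2: z-update.
Minimize 5*z^2 + 4*z + (2.0/2)*(0.0981 - z + 0.2131)^2
FOC: (2*5 + 2.0)*z = -4 + 2.0*(0.0981 + 0.2131)
z^{k+1} = -0.2815
Step 3: u-update.
u^{k+1} = 0.2131 + 0.0981 + 0.2815 = 0.5927
Step 4: Primal residual = |0.0981 + 0.2815| = 0.3796


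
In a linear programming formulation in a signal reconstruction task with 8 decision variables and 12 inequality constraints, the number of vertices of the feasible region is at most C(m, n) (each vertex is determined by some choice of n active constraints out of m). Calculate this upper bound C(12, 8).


Each vertex corresponds to some choice of n active constraints out of m, so the number of vertices is at most C(m, n) = m! / (n!(m-n)!).
m = 12, n = 8
Numerator: 12 * 11 * 10 * 9 * 8 * 7 * 6 * 5
Denominator: 8! = 40320
C(12, 8) = 495


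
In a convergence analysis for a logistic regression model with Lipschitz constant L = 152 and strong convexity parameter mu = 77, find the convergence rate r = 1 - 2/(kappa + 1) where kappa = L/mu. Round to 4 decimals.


Step 1: Compute the condition number.
kappa = L/mu = 152/77 = 1.974
Step 2: Compute the convergence rate.
r = 1 - 2/(kappa + 1) = 1 - 2*mu/(L + mu) = (L - mu)/(L + mu) = 75/229 = 0.3275


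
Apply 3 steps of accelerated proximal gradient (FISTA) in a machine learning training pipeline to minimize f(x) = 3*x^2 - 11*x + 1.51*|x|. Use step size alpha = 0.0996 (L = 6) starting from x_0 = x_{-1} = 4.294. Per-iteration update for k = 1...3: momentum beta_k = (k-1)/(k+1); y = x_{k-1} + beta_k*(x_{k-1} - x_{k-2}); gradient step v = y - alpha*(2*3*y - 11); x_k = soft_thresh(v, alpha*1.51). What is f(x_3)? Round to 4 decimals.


FISTA on f(x) = 3*x^2 - 11*x + 1.51*|x|
L = 6, alpha = 0.0996
Iteration 1: beta = 0.0, y = 4.294 + 0.0*(4.294 - 4.294) = 4.294
  grad(y) = 14.764, v = y - alpha*grad = 2.8235
  prox(v) = soft_thresh(2.8235, 0.1504) = 2.6731
Iteration 2: beta = 0.3333, y = 2.6731 + 0.3333*(2.6731 - 4.294) = 2.1328
  grad(y) = 1.7969, v = y - alpha*grad = 1.9538
  prox(v) = soft_thresh(1.9538, 0.1504) = 1.8034
Iteration 3: beta = 0.5, y = 1.8034 + 0.5*(1.8034 - 2.6731) = 1.3686
  grad(y) = -2.7883, v = y - alpha*grad = 1.6463
  prox(v) = soft_thresh(1.6463, 0.1504) = 1.4959
f(x_3) = 3*1.4959^2 - 11*1.4959 + 1.51*|1.4959| = -7.483


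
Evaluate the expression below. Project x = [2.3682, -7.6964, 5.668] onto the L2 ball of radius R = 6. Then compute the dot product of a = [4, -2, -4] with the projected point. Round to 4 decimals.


Step 1: Compute ||x|| (intermediates to 6 decimals).
||x|| = sqrt(2.3682^2 + (-7.6964)^2 + 5.668^2) = 9.847292
Step 2: Project.
Since ||x|| > R, scale = R/||x|| = 6/9.847292 = 0.609305, proj(x) = scale * x
proj(x) = [1.442956, -4.689455, 3.453541]
Step 3: Dot product.
a^T * proj(x) = 4*1.442956 - 2*(-4.689455) - 4*3.453541 = 1.3366


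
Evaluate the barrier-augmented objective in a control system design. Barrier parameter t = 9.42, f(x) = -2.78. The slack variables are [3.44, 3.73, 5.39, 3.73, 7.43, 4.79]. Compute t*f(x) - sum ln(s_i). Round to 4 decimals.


Step 1: Compute log-barrier.
ln values: [1.2355, 1.3164, 1.6845, 1.3164, 2.0055, 1.5665]
phi = -(1.2355 + 1.3164 + 1.6845 + 1.3164 + 2.0055 + 1.5665) = -9.1249
Step 2: Compute augmented objective.
t*f(x) = 9.42*-2.78 = -26.1876
Total = -26.1876 - 9.1249 = -35.3125


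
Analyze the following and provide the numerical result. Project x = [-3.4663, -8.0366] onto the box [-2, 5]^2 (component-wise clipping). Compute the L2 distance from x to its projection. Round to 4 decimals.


Project each component onto [-2, 5].
clip(-3.4663) = -2.0, clip(-8.0366) = -2.0
Projection = [-2.0, -2.0]
Squared diffs: [2.15, 36.4405]
Distance = sqrt(38.5905) = 6.2121


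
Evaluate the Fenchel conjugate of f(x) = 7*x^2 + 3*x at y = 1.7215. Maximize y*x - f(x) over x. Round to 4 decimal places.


f*(y) = sup_x {y*x - a*x^2 - b*x} = sup_x {(y-b)*x - a*x^2}
FOC: (y - b) - 2a*x = 0 => x* = (y - b)/(2a)
x* = (1.7215 - 3)/(2*7) = -0.0913
f*(1.7215) = (y-b)^2/(4a) = (1.7215 - 3)^2/(4*7)
= 1.6346/28 = 0.0584


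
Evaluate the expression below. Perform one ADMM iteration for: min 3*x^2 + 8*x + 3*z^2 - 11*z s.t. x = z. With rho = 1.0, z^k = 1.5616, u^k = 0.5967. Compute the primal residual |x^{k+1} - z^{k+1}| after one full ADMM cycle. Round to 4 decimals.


ADMM iteration with rho = 1.0, z^k = 1.5616, u^k = 0.5967
Step 1: x-update.
Minimize 3*x^2 + 8*x + (1.0/2)*(x - 1.5616 + 0.5967)^2
FOC: (2*3 + 1.0)*x = -8 + 1.0*(1.5616 - 0.5967)
x^{k+1} = -1.005
Step 2: z-update.
Minimize 3*z^2 - 11*z + (1.0/2)*(-1.005 - z + 0.5967)^2
FOC: (2*3 + 1.0)*z = 11 + 1.0*(-1.005 + 0.5967)
z^{k+1} = 1.5131
Step 3: u-update.
u^{k+1} = 0.5967 - 1.005 - 1.5131 = -1.9214
Step 4: Primal residual = |-1.005 - 1.5131| = 2.5181


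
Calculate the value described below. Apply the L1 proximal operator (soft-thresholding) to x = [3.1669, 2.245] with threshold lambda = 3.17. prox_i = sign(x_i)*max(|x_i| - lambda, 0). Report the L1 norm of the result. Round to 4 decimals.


Soft-thresholding with lambda = 3.17:
prox(3.1669) = sign(3.1669)*max(|3.1669| - 3.17, 0) = 0.0
prox(2.245) = sign(2.245)*max(|2.245| - 3.17, 0) = 0.0
prox(x) = [0.0, 0.0]
||prox(x)||_1 = 0.0 + 0.0 = 0.0


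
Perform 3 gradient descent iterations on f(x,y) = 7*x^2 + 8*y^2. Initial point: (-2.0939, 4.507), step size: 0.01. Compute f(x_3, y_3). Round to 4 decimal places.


Gradient descent on f(x,y) = 7*x^2 + 8*y^2.
Starting point: (-2.0939, 4.507), alpha = 0.01
Step 1: grad_x = 2*7*-2.0939 = -29.3146, grad_y = 2*8*4.507 = 72.112
  x_1 = -2.0939 - 0.01*-29.3146 = -1.8008
  y_1 = 4.507 - 0.01*72.112 = 3.7859
Step 2: grad_x = 2*7*-1.8008 = -25.2106, grad_y = 2*8*3.7859 = 60.5741
  x_2 = -1.8008 - 0.01*-25.2106 = -1.5486
  y_2 = 3.7859 - 0.01*60.5741 = 3.1801
Step 3: grad_x = 2*7*-1.5486 = -21.6811, grad_y = 2*8*3.1801 = 50.8822
  x_3 = -1.5486 - 0.01*-21.6811 = -1.3318
  y_3 = 3.1801 - 0.01*50.8822 = 2.6713
f(-1.3318, 2.6713) = 7*(-1.3318)^2 + 8*2.6713^2 = 69.504


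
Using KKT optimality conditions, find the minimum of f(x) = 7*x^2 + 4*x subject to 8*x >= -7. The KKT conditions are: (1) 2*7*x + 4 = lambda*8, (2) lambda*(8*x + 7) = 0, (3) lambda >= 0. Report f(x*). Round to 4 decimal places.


Step 1: Try lambda = 0 (constraint inactive).
Stationarity: 2*7*x + 4 = 0
x* = -4/(2*7) = -2/7 = -0.2857 (rounded; the exact value -2/7 is used below)
Check constraint: 8*-0.2857 = -2.2856 >= -7 -- satisfied.
Step 2: Compute optimal value.
f(x*) = 7*(-2/7)^2 + 4*(-2/7) = -0.5714


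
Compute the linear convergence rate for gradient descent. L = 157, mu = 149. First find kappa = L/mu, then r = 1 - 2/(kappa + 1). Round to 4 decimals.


Step 1: Compute the condition number.
kappa = L/mu = 157/149 = 1.0537
Step 2: Compute the convergence rate.
r = 1 - 2/(kappa + 1) = 1 - 2*mu/(L + mu) = (L - mu)/(L + mu) = 8/306 = 0.0261


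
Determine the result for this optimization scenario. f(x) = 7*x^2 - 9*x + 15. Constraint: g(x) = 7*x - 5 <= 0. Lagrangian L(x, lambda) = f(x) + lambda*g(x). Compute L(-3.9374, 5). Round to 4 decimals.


Step 1: Evaluate f(x).
f(-3.9374) = 7*(-3.9374)^2 - 9*(-3.9374) + 15 = 158.9584
Step 2: Evaluate g(x).
g(-3.9374) = 7*-3.9374 - 5 = -32.5618
Step 3: Compute Lagrangian.
L = 158.9584 + 5*-32.5618 = -3.8506


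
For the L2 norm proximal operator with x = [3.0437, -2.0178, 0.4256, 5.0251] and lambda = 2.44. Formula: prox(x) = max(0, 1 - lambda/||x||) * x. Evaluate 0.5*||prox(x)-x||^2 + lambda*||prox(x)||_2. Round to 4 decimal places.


Step 1: Compute ||x||.
||x|| = 6.2264
Step 2: Compute scaling factor.
scale = max(0, 1 - 2.44/6.2264) = 0.6081
Step 3: prox(x) = [1.8509, -1.2271, 0.2588, 3.0559]
||prox(x)|| = 3.7864
Step 4: Proximal objective.
0.5*||prox-x||^2 = 2.9768
lambda*||prox|| = 9.2388
Total = 12.2157


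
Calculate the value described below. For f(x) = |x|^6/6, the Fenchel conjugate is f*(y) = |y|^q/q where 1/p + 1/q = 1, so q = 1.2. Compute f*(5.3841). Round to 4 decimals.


The conjugate exponent q satisfies 1/p + 1/q = 1.
p = 6, so q = 6/(6 - 1) = 1.2
|y|^q = 5.3841^1.2 = 7.5394
f*(5.3841) = 7.5394 / 1.2 = 6.2828


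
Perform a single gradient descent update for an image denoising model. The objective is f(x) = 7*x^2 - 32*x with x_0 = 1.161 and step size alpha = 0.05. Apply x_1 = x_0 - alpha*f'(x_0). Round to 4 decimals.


We compute the gradient at x_0 and apply the update.
f'(x) = 14*x - 32
f'(1.161) = 14*1.161 - 32 = -15.746
x_1 = 1.161 - 0.05*-15.746 = 1.9483


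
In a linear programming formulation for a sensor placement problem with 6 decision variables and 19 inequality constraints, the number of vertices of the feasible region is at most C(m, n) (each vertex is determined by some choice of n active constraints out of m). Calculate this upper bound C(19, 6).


Each vertex corresponds to some choice of n active constraints out of m, so the number of vertices is at most C(m, n) = m! / (n!(m-n)!).
m = 19, n = 6
Numerator: 19 * 18 * 17 * 16 * 15 * 14
Denominator: 6! = 720
C(19, 6) = 27132


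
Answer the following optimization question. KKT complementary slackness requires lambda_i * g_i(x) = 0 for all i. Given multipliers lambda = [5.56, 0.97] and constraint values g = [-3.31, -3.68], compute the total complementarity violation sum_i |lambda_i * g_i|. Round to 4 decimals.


KKT complementary slackness check:
lambda_1 * g_1 = 5.56 * -3.31 = -18.4036
lambda_2 * g_2 = 0.97 * -3.68 = -3.5696
Total violation = 18.4036 + 3.5696 = 21.9732


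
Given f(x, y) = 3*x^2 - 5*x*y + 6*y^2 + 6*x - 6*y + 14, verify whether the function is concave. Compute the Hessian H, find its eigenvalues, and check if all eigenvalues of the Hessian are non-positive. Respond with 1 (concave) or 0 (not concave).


The Hessian of f(x,y) = 3*x^2 - 5*x*y + 6*y^2 + 6*x - 6*y + 14 is:
H = [[6, -5], [-5, 12]]
Trace = 6 + 12 = 18
Determinant = 6*12 - (-5)^2 = 47
Discriminant = (18)^2 - 4*47 = 136.0
Eigenvalues: lambda_1 = 3.169, lambda_2 = 14.831
The function is not concave.

0


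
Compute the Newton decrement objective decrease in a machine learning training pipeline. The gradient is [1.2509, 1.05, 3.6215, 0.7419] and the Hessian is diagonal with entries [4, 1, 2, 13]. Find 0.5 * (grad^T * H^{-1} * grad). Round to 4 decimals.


Step 1: H is diagonal, so H^(-1) * g = [0.3127, 1.05, 1.8108, 0.0571].
Step 2: g^T H^(-1) g = sum_i g_i^2 / H_ii
  = (1.2509)^2/4 + (1.05)^2/1 + (3.6215)^2/2 + (0.7419)^2/13
  = 0.3912 + 1.1025 + 6.5576 + 0.0423 = 8.0937
Step 3: Objective decrease = 0.5 * g^T H^(-1) g = 4.0468


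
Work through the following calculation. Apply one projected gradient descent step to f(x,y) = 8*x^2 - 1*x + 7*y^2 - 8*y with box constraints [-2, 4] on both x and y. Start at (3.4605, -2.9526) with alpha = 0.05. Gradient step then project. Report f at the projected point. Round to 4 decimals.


Step 1: Compute gradient at (3.4605, -2.9526).
grad_x = 2*8*3.4605 - 1 = 54.368
grad_y = 2*7*-2.9526 - 8 = -49.3364
Step 2: Gradient step.
x_raw = 3.4605 - 0.05*54.368 = 0.7421
y_raw = -2.9526 - 0.05*-49.3364 = -0.4858
Step 3: Project onto [-2, 4].
x_proj = clip(0.7421) = 0.7421
y_proj = clip(-0.4858) = -0.4858
Step 4: Evaluate f.
f(0.7421, -0.4858) = 9.2017


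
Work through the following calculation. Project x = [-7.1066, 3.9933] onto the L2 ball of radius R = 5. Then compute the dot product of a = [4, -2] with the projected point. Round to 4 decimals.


Step 1: Compute ||x|| (intermediates to 6 decimals).
||x|| = sqrt((-7.1066)^2 + 3.9933^2) = 8.1517
Step 2: Project.
Since ||x|| > R, scale = R/||x|| = 5/8.1517 = 0.613369, proj(x) = scale * x
proj(x) = [-4.358968, 2.449366]
Step 3: Dot product.
a^T * proj(x) = 4*(-4.358968) - 2*2.449366 = -22.3346


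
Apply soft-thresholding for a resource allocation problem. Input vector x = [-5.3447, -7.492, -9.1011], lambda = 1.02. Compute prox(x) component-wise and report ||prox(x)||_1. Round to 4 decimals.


Soft-thresholding with lambda = 1.02:
prox(-5.3447) = sign(-5.3447)*max(|-5.3447| - 1.02, 0) = -4.3247
prox(-7.492) = sign(-7.492)*max(|-7.492| - 1.02, 0) = -6.472
prox(-9.1011) = sign(-9.1011)*max(|-9.1011| - 1.02, 0) = -8.0811
prox(x) = [-4.3247, -6.472, -8.0811]
||prox(x)||_1 = 4.3247 + 6.472 + 8.0811 = 18.8778


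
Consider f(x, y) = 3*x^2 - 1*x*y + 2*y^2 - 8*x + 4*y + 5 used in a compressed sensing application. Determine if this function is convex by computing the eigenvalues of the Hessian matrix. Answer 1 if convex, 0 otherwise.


The Hessian of f(x,y) = 3*x^2 - 1*x*y + 2*y^2 - 8*x + 4*y + 5 is:
H = [[6, -1], [-1, 4]]
Trace = 6 + 4 = 10
Determinant = 6*4 - (-1)^2 = 23
Discriminant = (10)^2 - 4*23 = 8.0
Eigenvalues: lambda_1 = 3.5858, lambda_2 = 6.4142
The function is convex.

1


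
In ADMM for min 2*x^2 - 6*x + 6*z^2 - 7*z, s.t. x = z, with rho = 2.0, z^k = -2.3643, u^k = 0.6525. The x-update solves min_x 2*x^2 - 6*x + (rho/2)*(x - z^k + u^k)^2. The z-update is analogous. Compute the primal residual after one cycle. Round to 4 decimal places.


ADMM iteration with rho = 2.0, z^k = -2.3643, u^k = 0.6525
Step 1: x-update.
Minimize 2*x^2 - 6*x + (2.0/2)*(x + 2.3643 + 0.6525)^2
FOC: (2*2 + 2.0)*x = 6 + 2.0*(-2.3643 - 0.6525)
x^{k+1} = -0.0056
Step 2: z-update.
Minimize 6*z^2 - 7*z + (2.0/2)*(-0.0056 - z + 0.6525)^2
FOC: (2*6 + 2.0)*z = 7 + 2.0*(-0.0056 + 0.6525)
z^{k+1} = 0.5924
Step 3: u-update.
u^{k+1} = 0.6525 - 0.0056 - 0.5924 = 0.0545
Step 4: Primal residual = |-0.0056 - 0.5924| = 0.598


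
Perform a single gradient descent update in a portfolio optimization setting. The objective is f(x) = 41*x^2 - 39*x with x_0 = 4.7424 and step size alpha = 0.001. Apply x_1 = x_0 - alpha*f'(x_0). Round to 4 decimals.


We compute the gradient at x_0 and apply the update.
f'(x) = 82*x - 39
f'(4.7424) = 82*4.7424 - 39 = 349.8768
x_1 = 4.7424 - 0.001*349.8768 = 4.3925


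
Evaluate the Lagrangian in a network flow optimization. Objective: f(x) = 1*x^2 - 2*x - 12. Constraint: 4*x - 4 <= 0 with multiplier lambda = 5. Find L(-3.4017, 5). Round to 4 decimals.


Step 1: Evaluate f(x).
f(-3.4017) = 1*(-3.4017)^2 - 2*(-3.4017) - 12 = 6.375
Step 2: Evaluate g(x).
g(-3.4017) = 4*-3.4017 - 4 = -17.6068
Step 3: Compute Lagrangian.
L = 6.375 + 5*-17.6068 = -81.659


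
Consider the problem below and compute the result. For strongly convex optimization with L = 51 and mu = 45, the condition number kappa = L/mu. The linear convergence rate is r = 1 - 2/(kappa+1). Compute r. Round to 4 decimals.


Step 1: Compute the condition number.
kappa = L/mu = 51/45 = 1.1333
Step 2: Compute the convergence rate.
r = 1 - 2/(kappa + 1) = 1 - 2*mu/(L + mu) = (L - mu)/(L + mu) = 6/96 = 0.0625


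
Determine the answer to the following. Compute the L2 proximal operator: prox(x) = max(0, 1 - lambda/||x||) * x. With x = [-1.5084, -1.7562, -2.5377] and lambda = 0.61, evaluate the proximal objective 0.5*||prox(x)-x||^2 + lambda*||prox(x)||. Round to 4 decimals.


Step 1: Compute ||x||.
||x|| = 3.435
Step 2: Compute scaling factor.
scale = max(0, 1 - 0.61/3.435) = 0.8224
Step 3: prox(x) = [-1.2405, -1.4443, -2.087]
||prox(x)|| = 2.825
Step 4: Proximal objective.
0.5*||prox-x||^2 = 0.1861
lambda*||prox|| = 1.7233
Total = 1.9093


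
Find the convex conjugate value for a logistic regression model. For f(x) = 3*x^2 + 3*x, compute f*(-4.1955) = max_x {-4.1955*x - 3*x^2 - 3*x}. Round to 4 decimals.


f*(y) = sup_x {y*x - a*x^2 - b*x} = sup_x {(y-b)*x - a*x^2}
FOC: (y - b) - 2a*x = 0 => x* = (y - b)/(2a)
x* = (-4.1955 - 3)/(2*3) = -1.1993
f*(-4.1955) = (y-b)^2/(4a) = (-4.1955 - 3)^2/(4*3)
= 51.7752/12 = 4.3146


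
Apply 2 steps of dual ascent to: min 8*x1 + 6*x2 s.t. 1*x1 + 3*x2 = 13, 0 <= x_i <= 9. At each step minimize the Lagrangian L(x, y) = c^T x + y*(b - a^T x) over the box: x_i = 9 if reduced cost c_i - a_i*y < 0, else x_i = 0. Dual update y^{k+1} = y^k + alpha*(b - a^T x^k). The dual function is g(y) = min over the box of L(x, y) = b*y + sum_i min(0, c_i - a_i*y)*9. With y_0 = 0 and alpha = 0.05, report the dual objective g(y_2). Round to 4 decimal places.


Dual ascent for LP: min 8*x1 + 6*x2, 1*x1 + 3*x2 = 13, 0 <= x_i <= 9
Step 1: y^k = 0.0, reduced costs: (8.0, 6.0)
  x^k = (0.0, 0.0), subgradient = b - a^T x = 13.0
  y^{k+1} = 0.0 + 0.05*13.0 = 0.65
Step 2: y^k = 0.65, reduced costs: (7.35, 4.05)
  x^k = (0.0, 0.0), subgradient = b - a^T x = 13.0
  y^{k+1} = 0.65 + 0.05*13.0 = 1.3
Dual objective at y_2 = 1.3: reduced costs (6.7, 2.1), box minimizer x = (0.0, 0.0)
g(y_2) = b*y + (c1 - a1*y)*x1 + (c2 - a2*y)*x2 = 13*1.3 + 6.7*0.0 + 2.1*0.0 = 16.9 + 0.0 + 0.0 = 16.9


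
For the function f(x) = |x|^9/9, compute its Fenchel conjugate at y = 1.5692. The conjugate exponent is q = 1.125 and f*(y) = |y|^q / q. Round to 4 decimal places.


The conjugate exponent q satisfies 1/p + 1/q = 1.
p = 9, so q = 9/(9 - 1) = 1.125
|y|^q = 1.5692^1.125 = 1.6601
f*(1.5692) = 1.6601 / 1.125 = 1.4757


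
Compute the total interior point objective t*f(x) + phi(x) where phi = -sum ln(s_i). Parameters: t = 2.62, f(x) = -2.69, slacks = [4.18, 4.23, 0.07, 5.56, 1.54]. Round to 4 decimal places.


Step 1: Compute log-barrier.
ln values: [1.4303, 1.4422, -2.6593, 1.7156, 0.4318]
phi = -(1.4303 + 1.4422 - 2.6593 + 1.7156 + 0.4318) = -2.3606
Step 2: Compute augmented objective.
t*f(x) = 2.62*-2.69 = -7.0478
Total = -7.0478 - 2.3606 = -9.4084


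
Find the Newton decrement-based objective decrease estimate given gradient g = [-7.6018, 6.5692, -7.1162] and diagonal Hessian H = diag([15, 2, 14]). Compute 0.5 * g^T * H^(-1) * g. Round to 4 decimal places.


Step 1: H is diagonal, so H^(-1) * g = [-0.5068, 3.2846, -0.5083].
Step 2: g^T H^(-1) g = sum_i g_i^2 / H_ii
  = (-7.6018)^2/15 + (6.5692)^2/2 + (-7.1162)^2/14
  = 3.8525 + 21.5772 + 3.6172 = 29.0468
Step 3: Objective decrease = 0.5 * g^T H^(-1) g = 14.5234


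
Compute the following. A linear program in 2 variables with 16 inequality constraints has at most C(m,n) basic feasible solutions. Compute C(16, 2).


Each vertex corresponds to some choice of n active constraints out of m, so the number of vertices is at most C(m, n) = m! / (n!(m-n)!).
m = 16, n = 2
Numerator: 16 * 15
Denominator: 2! = 2
C(16, 2) = 120


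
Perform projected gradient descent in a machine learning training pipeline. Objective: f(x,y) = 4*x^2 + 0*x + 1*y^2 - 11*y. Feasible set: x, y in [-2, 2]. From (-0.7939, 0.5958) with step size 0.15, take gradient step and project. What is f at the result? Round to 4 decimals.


Step 1: Compute gradient at (-0.7939, 0.5958).
grad_x = 2*4*-0.7939 + 0 = -6.3512
grad_y = 2*1*0.5958 - 11 = -9.8084
Step 2: Gradient step.
x_raw = -0.7939 - 0.15*-6.3512 = 0.1588
y_raw = 0.5958 - 0.15*-9.8084 = 2.0671
Step 3: Project onto [-2, 2].
x_proj = clip(0.1588) = 0.1588
y_proj = clip(2.0671) = 2.0
Step 4: Evaluate f.
f(0.1588, 2.0) = -17.8992


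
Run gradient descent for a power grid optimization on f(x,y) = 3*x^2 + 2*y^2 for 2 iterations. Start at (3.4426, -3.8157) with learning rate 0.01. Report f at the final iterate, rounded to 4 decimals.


Gradient descent on f(x,y) = 3*x^2 + 2*y^2.
Starting point: (3.4426, -3.8157), alpha = 0.01
Step 1: grad_x = 2*3*3.4426 = 20.6556, grad_y = 2*2*-3.8157 = -15.2628
  x_1 = 3.4426 - 0.01*20.6556 = 3.236
  y_1 = -3.8157 - 0.01*-15.2628 = -3.6631
Step 2: grad_x = 2*3*3.236 = 19.4163, grad_y = 2*2*-3.6631 = -14.6523
  x_2 = 3.236 - 0.01*19.4163 = 3.0419
  y_2 = -3.6631 - 0.01*-14.6523 = -3.5165
f(3.0419, -3.5165) = 3*3.0419^2 + 2*(-3.5165)^2 = 52.4914


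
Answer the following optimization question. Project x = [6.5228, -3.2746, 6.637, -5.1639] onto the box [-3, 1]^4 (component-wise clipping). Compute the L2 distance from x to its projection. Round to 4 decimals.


Project each component onto [-3, 1].
clip(6.5228) = 1.0, clip(-3.2746) = -3.0, clip(6.637) = 1.0, clip(-5.1639) = -3.0
Projection = [1.0, -3.0, 1.0, -3.0]
Squared diffs: [30.5013, 0.0754, 31.7758, 4.6825]
Distance = sqrt(67.035) = 8.1875


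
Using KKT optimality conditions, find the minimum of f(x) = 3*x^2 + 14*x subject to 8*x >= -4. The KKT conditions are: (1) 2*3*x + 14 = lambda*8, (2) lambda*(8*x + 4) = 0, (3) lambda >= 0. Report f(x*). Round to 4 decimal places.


Step 1: Try lambda = 0 (constraint inactive).
x_unc = -14/(2*3) = -2.3333
Check: 8*-2.3333 = -18.6664 < -4 -- violated!
Step 2: Constraint must be active: 8*x = -4
x* = -4/8 = -0.5
lambda = (2*3*(-0.5) + 14)/8 = 1.375
Step 3: Compute optimal value.
f(x*) = 3*(-0.5)^2 + 14*(-0.5) = -6.25


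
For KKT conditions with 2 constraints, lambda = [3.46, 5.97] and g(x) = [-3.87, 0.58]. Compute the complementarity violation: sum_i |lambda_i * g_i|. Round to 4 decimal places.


KKT complementary slackness check:
lambda_1 * g_1 = 3.46 * -3.87 = -13.3902
lambda_2 * g_2 = 5.97 * 0.58 = 3.4626
Total violation = 13.3902 + 3.4626 = 16.8528


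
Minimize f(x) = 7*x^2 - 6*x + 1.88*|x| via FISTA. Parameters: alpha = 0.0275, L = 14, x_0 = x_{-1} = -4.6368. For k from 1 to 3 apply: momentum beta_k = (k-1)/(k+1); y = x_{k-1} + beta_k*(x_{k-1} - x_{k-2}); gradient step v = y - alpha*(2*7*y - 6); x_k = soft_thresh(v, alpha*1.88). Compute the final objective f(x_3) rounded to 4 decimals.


FISTA on f(x) = 7*x^2 - 6*x + 1.88*|x|
L = 14, alpha = 0.0275
Iteration 1: beta = 0.0, y = -4.6368 + 0.0*(-4.6368 + 4.6368) = -4.6368
  grad(y) = -70.9152, v = y - alpha*grad = -2.6866
  prox(v) = soft_thresh(-2.6866, 0.0517) = -2.6349
Iteration 2: beta = 0.3333, y = -2.6349 + 0.3333*(-2.6349 + 4.6368) = -1.9676
  grad(y) = -33.547, v = y - alpha*grad = -1.0451
  prox(v) = soft_thresh(-1.0451, 0.0517) = -0.9934
Iteration 3: beta = 0.5, y = -0.9934 + 0.5*(-0.9934 + 2.6349) = -0.1726
  grad(y) = -8.4169, v = y - alpha*grad = 0.0588
  prox(v) = soft_thresh(0.0588, 0.0517) = 0.0071
f(x_3) = 7*0.0071^2 - 6*0.0071 + 1.88*|0.0071| = -0.029
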